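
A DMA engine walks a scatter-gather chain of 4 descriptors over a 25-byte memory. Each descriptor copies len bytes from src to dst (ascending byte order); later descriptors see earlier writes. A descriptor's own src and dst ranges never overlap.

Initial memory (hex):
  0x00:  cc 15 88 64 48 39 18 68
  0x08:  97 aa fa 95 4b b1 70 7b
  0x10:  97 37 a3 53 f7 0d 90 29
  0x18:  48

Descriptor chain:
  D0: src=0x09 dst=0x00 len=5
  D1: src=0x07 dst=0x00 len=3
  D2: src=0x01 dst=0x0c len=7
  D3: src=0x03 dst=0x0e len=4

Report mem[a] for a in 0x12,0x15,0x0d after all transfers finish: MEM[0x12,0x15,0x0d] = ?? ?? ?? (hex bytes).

MEM[0x12,0x15,0x0d] = 68 0d aa

D0: mem[0x00..0x04] <- [aa fa 95 4b b1]
D1: mem[0x00..0x02] <- [68 97 aa]
D2: mem[0x0c..0x12] <- [97 aa 4b b1 39 18 68]
D3: mem[0x0e..0x11] <- [4b b1 39 18]
query mem[0x12]=0x68, mem[0x15]=0x0d, mem[0x0d]=0xaa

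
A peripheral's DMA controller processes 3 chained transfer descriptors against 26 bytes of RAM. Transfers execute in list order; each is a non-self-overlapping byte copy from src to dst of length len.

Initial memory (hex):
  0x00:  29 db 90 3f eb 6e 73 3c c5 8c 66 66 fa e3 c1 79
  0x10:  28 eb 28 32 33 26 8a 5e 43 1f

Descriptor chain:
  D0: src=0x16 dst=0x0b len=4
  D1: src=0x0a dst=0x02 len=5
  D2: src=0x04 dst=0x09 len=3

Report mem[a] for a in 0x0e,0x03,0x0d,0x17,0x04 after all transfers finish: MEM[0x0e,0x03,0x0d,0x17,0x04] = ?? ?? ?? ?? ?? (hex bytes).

D0: mem[0x0b..0x0e] <- [8a 5e 43 1f]
D1: mem[0x02..0x06] <- [66 8a 5e 43 1f]
D2: mem[0x09..0x0b] <- [5e 43 1f]
query mem[0x0e]=0x1f, mem[0x03]=0x8a, mem[0x0d]=0x43, mem[0x17]=0x5e, mem[0x04]=0x5e

MEM[0x0e,0x03,0x0d,0x17,0x04] = 1f 8a 43 5e 5e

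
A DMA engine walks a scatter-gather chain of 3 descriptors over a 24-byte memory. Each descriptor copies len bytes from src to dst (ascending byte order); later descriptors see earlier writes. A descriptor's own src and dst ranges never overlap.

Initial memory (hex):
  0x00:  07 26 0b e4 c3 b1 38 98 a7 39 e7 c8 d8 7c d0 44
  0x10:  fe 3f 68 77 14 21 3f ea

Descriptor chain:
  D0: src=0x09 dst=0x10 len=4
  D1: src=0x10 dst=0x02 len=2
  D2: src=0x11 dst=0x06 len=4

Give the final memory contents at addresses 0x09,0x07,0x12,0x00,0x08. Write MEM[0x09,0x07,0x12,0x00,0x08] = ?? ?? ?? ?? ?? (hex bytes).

#0 dst[0x10+4] := {0x39,0xe7,0xc8,0xd8}
#1 dst[0x02+2] := {0x39,0xe7}
#2 dst[0x06+4] := {0xe7,0xc8,0xd8,0x14}
query mem[0x09]=0x14, mem[0x07]=0xc8, mem[0x12]=0xc8, mem[0x00]=0x07, mem[0x08]=0xd8

MEM[0x09,0x07,0x12,0x00,0x08] = 14 c8 c8 07 d8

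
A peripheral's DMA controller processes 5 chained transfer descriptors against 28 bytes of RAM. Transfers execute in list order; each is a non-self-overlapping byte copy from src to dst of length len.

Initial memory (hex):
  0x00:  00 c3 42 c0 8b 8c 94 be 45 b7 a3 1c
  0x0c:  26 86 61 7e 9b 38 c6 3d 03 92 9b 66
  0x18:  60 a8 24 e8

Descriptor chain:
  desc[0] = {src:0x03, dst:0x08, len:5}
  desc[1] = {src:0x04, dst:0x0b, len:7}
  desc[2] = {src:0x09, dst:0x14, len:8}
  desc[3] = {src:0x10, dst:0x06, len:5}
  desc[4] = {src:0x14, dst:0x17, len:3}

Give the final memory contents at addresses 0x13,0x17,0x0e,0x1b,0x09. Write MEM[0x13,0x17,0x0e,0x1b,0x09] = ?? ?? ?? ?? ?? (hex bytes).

#0 dst[0x08+5] := {0xc0,0x8b,0x8c,0x94,0xbe}
#1 dst[0x0b+7] := {0x8b,0x8c,0x94,0xbe,0xc0,0x8b,0x8c}
#2 dst[0x14+8] := {0x8b,0x8c,0x8b,0x8c,0x94,0xbe,0xc0,0x8b}
#3 dst[0x06+5] := {0x8b,0x8c,0xc6,0x3d,0x8b}
#4 dst[0x17+3] := {0x8b,0x8c,0x8b}
query mem[0x13]=0x3d, mem[0x17]=0x8b, mem[0x0e]=0xbe, mem[0x1b]=0x8b, mem[0x09]=0x3d

MEM[0x13,0x17,0x0e,0x1b,0x09] = 3d 8b be 8b 3d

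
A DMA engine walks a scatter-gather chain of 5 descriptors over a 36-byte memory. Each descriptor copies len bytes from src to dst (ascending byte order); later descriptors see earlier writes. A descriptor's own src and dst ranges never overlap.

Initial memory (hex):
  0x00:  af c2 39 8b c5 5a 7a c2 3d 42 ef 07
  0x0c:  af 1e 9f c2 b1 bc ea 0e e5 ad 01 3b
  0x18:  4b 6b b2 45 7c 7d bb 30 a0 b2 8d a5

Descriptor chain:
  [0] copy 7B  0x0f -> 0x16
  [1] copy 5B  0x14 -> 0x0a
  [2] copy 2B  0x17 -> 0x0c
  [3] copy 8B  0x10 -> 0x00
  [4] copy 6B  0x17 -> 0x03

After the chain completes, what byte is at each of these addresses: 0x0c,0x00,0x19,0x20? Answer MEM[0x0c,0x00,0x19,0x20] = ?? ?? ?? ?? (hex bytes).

MEM[0x0c,0x00,0x19,0x20] = b1 b1 ea a0

#0 dst[0x16+7] := {0xc2,0xb1,0xbc,0xea,0x0e,0xe5,0xad}
#1 dst[0x0a+5] := {0xe5,0xad,0xc2,0xb1,0xbc}
#2 dst[0x0c+2] := {0xb1,0xbc}
#3 dst[0x00+8] := {0xb1,0xbc,0xea,0x0e,0xe5,0xad,0xc2,0xb1}
#4 dst[0x03+6] := {0xb1,0xbc,0xea,0x0e,0xe5,0xad}
query mem[0x0c]=0xb1, mem[0x00]=0xb1, mem[0x19]=0xea, mem[0x20]=0xa0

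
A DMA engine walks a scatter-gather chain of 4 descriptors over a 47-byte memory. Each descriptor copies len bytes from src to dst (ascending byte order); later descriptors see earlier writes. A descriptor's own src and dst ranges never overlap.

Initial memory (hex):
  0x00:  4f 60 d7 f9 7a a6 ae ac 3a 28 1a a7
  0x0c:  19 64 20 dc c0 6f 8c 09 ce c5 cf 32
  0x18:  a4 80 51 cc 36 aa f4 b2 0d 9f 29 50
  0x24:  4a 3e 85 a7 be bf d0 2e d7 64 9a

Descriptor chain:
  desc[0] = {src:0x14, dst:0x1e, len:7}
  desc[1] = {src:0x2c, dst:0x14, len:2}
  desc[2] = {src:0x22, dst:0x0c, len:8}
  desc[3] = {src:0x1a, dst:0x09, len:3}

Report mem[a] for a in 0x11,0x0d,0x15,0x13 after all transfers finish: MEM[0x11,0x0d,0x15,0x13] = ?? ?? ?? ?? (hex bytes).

MEM[0x11,0x0d,0x15,0x13] = a7 80 64 bf

D0: mem[0x1e..0x24] <- [ce c5 cf 32 a4 80 51]
D1: mem[0x14..0x15] <- [d7 64]
D2: mem[0x0c..0x13] <- [a4 80 51 3e 85 a7 be bf]
D3: mem[0x09..0x0b] <- [51 cc 36]
query mem[0x11]=0xa7, mem[0x0d]=0x80, mem[0x15]=0x64, mem[0x13]=0xbf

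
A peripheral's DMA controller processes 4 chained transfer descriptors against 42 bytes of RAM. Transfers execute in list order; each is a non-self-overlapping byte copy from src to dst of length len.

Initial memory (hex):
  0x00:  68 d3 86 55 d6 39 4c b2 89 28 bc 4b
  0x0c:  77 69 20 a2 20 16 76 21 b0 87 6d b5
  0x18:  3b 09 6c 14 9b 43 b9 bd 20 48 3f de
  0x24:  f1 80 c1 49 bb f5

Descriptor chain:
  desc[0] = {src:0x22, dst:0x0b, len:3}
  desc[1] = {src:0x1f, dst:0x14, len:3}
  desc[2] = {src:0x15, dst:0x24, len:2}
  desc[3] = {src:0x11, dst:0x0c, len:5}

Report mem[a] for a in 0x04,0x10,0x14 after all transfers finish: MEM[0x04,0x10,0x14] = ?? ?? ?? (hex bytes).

MEM[0x04,0x10,0x14] = d6 20 bd

#0 dst[0x0b+3] := {0x3f,0xde,0xf1}
#1 dst[0x14+3] := {0xbd,0x20,0x48}
#2 dst[0x24+2] := {0x20,0x48}
#3 dst[0x0c+5] := {0x16,0x76,0x21,0xbd,0x20}
query mem[0x04]=0xd6, mem[0x10]=0x20, mem[0x14]=0xbd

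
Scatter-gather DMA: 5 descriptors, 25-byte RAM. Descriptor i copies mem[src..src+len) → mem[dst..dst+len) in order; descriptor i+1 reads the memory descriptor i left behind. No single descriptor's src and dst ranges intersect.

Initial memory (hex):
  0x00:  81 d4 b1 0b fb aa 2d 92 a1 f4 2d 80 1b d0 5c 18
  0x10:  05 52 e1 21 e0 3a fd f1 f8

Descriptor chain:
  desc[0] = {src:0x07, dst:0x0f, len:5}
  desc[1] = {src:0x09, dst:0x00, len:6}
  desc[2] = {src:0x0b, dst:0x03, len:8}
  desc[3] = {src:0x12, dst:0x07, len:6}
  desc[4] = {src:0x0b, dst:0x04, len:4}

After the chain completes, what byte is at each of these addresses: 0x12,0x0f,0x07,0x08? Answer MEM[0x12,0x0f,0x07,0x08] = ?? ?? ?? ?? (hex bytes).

[0] 0x07->0x0f len=5 : 92 a1 f4 2d 80
[1] 0x09->0x00 len=6 : f4 2d 80 1b d0 5c
[2] 0x0b->0x03 len=8 : 80 1b d0 5c 92 a1 f4 2d
[3] 0x12->0x07 len=6 : 2d 80 e0 3a fd f1
[4] 0x0b->0x04 len=4 : fd f1 d0 5c
query mem[0x12]=0x2d, mem[0x0f]=0x92, mem[0x07]=0x5c, mem[0x08]=0x80

MEM[0x12,0x0f,0x07,0x08] = 2d 92 5c 80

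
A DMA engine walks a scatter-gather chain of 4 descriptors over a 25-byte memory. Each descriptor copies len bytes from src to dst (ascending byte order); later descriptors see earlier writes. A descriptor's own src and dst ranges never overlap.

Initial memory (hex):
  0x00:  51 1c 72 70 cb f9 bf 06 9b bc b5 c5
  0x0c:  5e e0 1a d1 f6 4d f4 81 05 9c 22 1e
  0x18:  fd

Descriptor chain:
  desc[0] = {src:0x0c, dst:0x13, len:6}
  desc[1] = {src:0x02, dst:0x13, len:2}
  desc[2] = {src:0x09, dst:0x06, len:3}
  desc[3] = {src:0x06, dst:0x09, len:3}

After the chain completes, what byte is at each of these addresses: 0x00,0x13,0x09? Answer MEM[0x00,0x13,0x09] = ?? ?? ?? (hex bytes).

MEM[0x00,0x13,0x09] = 51 72 bc

  after D0: wrote 6B at 0x13 = 5ee01ad1f64d
  after D1: wrote 2B at 0x13 = 7270
  after D2: wrote 3B at 0x06 = bcb5c5
  after D3: wrote 3B at 0x09 = bcb5c5
query mem[0x00]=0x51, mem[0x13]=0x72, mem[0x09]=0xbc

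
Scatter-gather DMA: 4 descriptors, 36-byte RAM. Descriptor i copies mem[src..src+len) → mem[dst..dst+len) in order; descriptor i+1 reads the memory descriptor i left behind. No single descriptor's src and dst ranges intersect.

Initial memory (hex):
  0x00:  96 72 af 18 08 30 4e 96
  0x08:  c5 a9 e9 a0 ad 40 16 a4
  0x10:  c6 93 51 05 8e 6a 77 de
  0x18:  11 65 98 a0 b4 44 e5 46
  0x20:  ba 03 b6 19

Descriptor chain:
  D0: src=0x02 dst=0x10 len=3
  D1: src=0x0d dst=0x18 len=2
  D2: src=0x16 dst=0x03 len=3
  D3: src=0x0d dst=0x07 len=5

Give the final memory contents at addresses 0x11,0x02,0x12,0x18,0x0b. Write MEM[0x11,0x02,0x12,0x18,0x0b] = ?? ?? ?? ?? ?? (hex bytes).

MEM[0x11,0x02,0x12,0x18,0x0b] = 18 af 08 40 18

#0 dst[0x10+3] := {0xaf,0x18,0x08}
#1 dst[0x18+2] := {0x40,0x16}
#2 dst[0x03+3] := {0x77,0xde,0x40}
#3 dst[0x07+5] := {0x40,0x16,0xa4,0xaf,0x18}
query mem[0x11]=0x18, mem[0x02]=0xaf, mem[0x12]=0x08, mem[0x18]=0x40, mem[0x0b]=0x18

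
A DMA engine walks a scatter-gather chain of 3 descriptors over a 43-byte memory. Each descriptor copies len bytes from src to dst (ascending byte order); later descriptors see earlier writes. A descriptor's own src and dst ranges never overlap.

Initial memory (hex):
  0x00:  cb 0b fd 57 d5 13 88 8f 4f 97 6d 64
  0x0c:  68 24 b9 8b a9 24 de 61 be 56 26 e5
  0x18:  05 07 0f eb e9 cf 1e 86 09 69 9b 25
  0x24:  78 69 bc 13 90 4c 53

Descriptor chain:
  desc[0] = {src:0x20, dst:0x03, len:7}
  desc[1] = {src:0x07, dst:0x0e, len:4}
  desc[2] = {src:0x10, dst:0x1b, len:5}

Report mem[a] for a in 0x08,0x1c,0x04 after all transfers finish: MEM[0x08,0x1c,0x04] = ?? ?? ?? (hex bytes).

[0] 0x20->0x03 len=7 : 09 69 9b 25 78 69 bc
[1] 0x07->0x0e len=4 : 78 69 bc 6d
[2] 0x10->0x1b len=5 : bc 6d de 61 be
query mem[0x08]=0x69, mem[0x1c]=0x6d, mem[0x04]=0x69

MEM[0x08,0x1c,0x04] = 69 6d 69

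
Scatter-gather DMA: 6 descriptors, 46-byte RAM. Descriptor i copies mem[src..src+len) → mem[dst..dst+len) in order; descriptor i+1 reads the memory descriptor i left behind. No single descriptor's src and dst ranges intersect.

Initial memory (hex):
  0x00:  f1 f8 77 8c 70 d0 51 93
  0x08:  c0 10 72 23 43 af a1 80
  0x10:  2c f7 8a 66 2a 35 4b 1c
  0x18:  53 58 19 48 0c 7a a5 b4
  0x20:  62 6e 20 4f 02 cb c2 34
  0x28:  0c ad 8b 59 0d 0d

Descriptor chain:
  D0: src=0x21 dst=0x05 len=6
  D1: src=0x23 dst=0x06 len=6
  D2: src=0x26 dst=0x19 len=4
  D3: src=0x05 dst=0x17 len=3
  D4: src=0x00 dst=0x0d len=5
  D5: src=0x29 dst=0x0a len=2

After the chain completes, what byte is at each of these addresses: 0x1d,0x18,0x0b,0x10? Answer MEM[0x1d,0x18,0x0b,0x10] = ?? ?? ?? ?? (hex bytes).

MEM[0x1d,0x18,0x0b,0x10] = 7a 4f 8b 8c

D0: mem[0x05..0x0a] <- [6e 20 4f 02 cb c2]
D1: mem[0x06..0x0b] <- [4f 02 cb c2 34 0c]
D2: mem[0x19..0x1c] <- [c2 34 0c ad]
D3: mem[0x17..0x19] <- [6e 4f 02]
D4: mem[0x0d..0x11] <- [f1 f8 77 8c 70]
D5: mem[0x0a..0x0b] <- [ad 8b]
query mem[0x1d]=0x7a, mem[0x18]=0x4f, mem[0x0b]=0x8b, mem[0x10]=0x8c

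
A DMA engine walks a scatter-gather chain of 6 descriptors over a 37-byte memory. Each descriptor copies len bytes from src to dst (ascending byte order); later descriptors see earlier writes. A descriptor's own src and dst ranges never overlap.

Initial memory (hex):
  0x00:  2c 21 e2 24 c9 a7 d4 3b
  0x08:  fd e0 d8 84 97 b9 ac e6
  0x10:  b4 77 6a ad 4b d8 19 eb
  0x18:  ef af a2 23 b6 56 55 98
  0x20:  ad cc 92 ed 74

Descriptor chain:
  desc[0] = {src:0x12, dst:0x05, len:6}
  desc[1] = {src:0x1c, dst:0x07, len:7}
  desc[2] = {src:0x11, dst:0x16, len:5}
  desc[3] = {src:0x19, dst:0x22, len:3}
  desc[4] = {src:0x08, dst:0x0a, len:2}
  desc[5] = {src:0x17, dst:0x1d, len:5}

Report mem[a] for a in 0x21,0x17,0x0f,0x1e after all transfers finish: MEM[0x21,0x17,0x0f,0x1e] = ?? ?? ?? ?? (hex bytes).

[0] 0x12->0x05 len=6 : 6a ad 4b d8 19 eb
[1] 0x1c->0x07 len=7 : b6 56 55 98 ad cc 92
[2] 0x11->0x16 len=5 : 77 6a ad 4b d8
[3] 0x19->0x22 len=3 : 4b d8 23
[4] 0x08->0x0a len=2 : 56 55
[5] 0x17->0x1d len=5 : 6a ad 4b d8 23
query mem[0x21]=0x23, mem[0x17]=0x6a, mem[0x0f]=0xe6, mem[0x1e]=0xad

MEM[0x21,0x17,0x0f,0x1e] = 23 6a e6 ad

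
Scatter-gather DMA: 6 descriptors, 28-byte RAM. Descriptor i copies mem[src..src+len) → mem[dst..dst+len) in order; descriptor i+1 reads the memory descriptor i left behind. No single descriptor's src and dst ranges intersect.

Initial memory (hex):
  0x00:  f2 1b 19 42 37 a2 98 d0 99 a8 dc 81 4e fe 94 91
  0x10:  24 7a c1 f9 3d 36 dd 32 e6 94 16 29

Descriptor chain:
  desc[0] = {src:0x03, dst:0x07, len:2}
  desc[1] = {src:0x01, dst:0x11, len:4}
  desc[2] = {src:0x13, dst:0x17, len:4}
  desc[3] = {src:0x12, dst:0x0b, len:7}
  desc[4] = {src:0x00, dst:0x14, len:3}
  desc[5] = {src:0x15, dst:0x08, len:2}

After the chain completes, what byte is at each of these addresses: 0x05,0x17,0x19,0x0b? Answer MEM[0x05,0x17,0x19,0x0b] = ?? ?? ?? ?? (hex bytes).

[0] 0x03->0x07 len=2 : 42 37
[1] 0x01->0x11 len=4 : 1b 19 42 37
[2] 0x13->0x17 len=4 : 42 37 36 dd
[3] 0x12->0x0b len=7 : 19 42 37 36 dd 42 37
[4] 0x00->0x14 len=3 : f2 1b 19
[5] 0x15->0x08 len=2 : 1b 19
query mem[0x05]=0xa2, mem[0x17]=0x42, mem[0x19]=0x36, mem[0x0b]=0x19

MEM[0x05,0x17,0x19,0x0b] = a2 42 36 19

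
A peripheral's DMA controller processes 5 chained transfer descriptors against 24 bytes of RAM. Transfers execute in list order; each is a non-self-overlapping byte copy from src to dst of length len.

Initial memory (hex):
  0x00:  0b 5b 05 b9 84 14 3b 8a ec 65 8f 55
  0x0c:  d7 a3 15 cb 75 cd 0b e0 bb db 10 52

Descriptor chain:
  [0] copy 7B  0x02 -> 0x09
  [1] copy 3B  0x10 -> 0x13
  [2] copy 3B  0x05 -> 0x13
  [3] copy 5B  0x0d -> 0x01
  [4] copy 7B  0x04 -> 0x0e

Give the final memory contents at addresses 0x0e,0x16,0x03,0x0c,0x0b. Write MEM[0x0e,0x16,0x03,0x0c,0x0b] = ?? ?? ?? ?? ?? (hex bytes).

MEM[0x0e,0x16,0x03,0x0c,0x0b] = 75 10 ec 14 84

#0 dst[0x09+7] := {0x05,0xb9,0x84,0x14,0x3b,0x8a,0xec}
#1 dst[0x13+3] := {0x75,0xcd,0x0b}
#2 dst[0x13+3] := {0x14,0x3b,0x8a}
#3 dst[0x01+5] := {0x3b,0x8a,0xec,0x75,0xcd}
#4 dst[0x0e+7] := {0x75,0xcd,0x3b,0x8a,0xec,0x05,0xb9}
query mem[0x0e]=0x75, mem[0x16]=0x10, mem[0x03]=0xec, mem[0x0c]=0x14, mem[0x0b]=0x84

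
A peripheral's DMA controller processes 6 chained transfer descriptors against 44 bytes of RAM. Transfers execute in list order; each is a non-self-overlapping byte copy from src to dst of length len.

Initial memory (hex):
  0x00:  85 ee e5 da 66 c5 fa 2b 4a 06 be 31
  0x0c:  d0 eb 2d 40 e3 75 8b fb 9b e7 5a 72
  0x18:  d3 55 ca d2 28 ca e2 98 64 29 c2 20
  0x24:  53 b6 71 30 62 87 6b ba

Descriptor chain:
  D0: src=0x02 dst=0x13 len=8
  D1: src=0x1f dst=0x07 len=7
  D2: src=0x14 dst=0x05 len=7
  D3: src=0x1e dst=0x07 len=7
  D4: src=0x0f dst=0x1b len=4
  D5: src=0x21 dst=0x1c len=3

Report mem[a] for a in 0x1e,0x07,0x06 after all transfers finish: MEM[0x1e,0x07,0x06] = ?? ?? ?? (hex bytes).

[0] 0x02->0x13 len=8 : e5 da 66 c5 fa 2b 4a 06
[1] 0x1f->0x07 len=7 : 98 64 29 c2 20 53 b6
[2] 0x14->0x05 len=7 : da 66 c5 fa 2b 4a 06
[3] 0x1e->0x07 len=7 : e2 98 64 29 c2 20 53
[4] 0x0f->0x1b len=4 : 40 e3 75 8b
[5] 0x21->0x1c len=3 : 29 c2 20
query mem[0x1e]=0x20, mem[0x07]=0xe2, mem[0x06]=0x66

MEM[0x1e,0x07,0x06] = 20 e2 66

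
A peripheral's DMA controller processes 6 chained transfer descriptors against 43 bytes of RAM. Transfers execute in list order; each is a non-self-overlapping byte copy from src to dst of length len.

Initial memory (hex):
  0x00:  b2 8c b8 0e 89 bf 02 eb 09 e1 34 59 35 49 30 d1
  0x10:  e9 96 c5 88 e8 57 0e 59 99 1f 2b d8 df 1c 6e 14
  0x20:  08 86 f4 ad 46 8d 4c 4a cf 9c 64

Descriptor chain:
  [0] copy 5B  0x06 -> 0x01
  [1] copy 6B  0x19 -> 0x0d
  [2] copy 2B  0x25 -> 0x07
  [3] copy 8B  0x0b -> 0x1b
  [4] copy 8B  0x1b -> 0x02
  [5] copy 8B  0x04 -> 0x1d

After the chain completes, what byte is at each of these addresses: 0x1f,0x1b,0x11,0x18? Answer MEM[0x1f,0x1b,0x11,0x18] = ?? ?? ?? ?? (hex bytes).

D0: mem[0x01..0x05] <- [02 eb 09 e1 34]
D1: mem[0x0d..0x12] <- [1f 2b d8 df 1c 6e]
D2: mem[0x07..0x08] <- [8d 4c]
D3: mem[0x1b..0x22] <- [59 35 1f 2b d8 df 1c 6e]
D4: mem[0x02..0x09] <- [59 35 1f 2b d8 df 1c 6e]
D5: mem[0x1d..0x24] <- [1f 2b d8 df 1c 6e 34 59]
query mem[0x1f]=0xd8, mem[0x1b]=0x59, mem[0x11]=0x1c, mem[0x18]=0x99

MEM[0x1f,0x1b,0x11,0x18] = d8 59 1c 99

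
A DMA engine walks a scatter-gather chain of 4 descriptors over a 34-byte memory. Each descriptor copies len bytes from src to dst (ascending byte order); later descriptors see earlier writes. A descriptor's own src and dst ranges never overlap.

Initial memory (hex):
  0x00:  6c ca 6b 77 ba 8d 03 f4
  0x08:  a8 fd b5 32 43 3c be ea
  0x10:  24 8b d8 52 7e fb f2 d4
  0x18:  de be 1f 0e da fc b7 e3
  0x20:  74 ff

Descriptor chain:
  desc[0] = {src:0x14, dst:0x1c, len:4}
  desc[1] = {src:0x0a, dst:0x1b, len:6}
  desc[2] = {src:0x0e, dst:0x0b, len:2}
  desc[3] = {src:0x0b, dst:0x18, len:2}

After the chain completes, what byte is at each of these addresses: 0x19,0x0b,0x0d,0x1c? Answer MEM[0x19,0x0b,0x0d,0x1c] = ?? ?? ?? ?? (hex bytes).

#0 dst[0x1c+4] := {0x7e,0xfb,0xf2,0xd4}
#1 dst[0x1b+6] := {0xb5,0x32,0x43,0x3c,0xbe,0xea}
#2 dst[0x0b+2] := {0xbe,0xea}
#3 dst[0x18+2] := {0xbe,0xea}
query mem[0x19]=0xea, mem[0x0b]=0xbe, mem[0x0d]=0x3c, mem[0x1c]=0x32

MEM[0x19,0x0b,0x0d,0x1c] = ea be 3c 32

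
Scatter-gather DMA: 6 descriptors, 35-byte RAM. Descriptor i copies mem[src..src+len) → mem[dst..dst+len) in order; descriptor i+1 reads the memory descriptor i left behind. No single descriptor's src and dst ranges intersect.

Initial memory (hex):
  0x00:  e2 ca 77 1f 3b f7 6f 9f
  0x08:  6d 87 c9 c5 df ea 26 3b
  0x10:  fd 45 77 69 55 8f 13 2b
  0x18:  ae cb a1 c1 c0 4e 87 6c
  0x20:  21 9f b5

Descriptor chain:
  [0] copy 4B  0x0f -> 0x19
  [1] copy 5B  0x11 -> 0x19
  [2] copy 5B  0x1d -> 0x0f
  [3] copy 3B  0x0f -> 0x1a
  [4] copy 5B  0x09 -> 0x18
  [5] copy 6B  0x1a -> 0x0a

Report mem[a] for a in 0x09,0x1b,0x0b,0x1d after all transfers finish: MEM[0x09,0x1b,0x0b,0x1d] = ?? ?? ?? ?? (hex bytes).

  after D0: wrote 4B at 0x19 = 3bfd4577
  after D1: wrote 5B at 0x19 = 457769558f
  after D2: wrote 5B at 0x0f = 8f876c219f
  after D3: wrote 3B at 0x1a = 8f876c
  after D4: wrote 5B at 0x18 = 87c9c5dfea
  after D5: wrote 6B at 0x0a = c5dfea8f876c
query mem[0x09]=0x87, mem[0x1b]=0xdf, mem[0x0b]=0xdf, mem[0x1d]=0x8f

MEM[0x09,0x1b,0x0b,0x1d] = 87 df df 8f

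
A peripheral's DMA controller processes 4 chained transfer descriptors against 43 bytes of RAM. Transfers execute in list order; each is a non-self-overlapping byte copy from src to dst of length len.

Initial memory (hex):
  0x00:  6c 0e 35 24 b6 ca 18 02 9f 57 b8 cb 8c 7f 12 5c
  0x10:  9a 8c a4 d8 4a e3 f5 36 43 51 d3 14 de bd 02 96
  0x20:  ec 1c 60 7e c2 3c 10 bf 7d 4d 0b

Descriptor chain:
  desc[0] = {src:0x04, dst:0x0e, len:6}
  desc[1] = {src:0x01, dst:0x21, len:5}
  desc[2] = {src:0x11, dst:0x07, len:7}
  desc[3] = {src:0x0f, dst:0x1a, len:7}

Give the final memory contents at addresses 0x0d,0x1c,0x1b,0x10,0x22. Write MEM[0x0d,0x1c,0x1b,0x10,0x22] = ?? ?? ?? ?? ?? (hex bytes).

MEM[0x0d,0x1c,0x1b,0x10,0x22] = 36 02 18 18 35

  after D0: wrote 6B at 0x0e = b6ca18029f57
  after D1: wrote 5B at 0x21 = 0e3524b6ca
  after D2: wrote 7B at 0x07 = 029f574ae3f536
  after D3: wrote 7B at 0x1a = ca18029f574ae3
query mem[0x0d]=0x36, mem[0x1c]=0x02, mem[0x1b]=0x18, mem[0x10]=0x18, mem[0x22]=0x35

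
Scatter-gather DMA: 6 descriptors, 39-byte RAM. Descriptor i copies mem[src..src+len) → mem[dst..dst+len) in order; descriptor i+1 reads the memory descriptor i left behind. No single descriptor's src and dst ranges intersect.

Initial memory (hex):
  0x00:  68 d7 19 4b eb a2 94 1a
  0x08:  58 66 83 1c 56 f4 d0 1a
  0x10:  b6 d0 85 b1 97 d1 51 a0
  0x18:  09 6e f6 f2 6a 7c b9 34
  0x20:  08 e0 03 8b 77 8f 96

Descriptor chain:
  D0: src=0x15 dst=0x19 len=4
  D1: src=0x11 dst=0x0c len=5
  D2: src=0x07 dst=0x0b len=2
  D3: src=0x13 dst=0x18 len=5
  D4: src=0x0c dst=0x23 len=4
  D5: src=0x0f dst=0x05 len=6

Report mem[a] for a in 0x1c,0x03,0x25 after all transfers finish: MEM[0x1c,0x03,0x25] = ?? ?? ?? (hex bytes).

MEM[0x1c,0x03,0x25] = a0 4b b1

[0] 0x15->0x19 len=4 : d1 51 a0 09
[1] 0x11->0x0c len=5 : d0 85 b1 97 d1
[2] 0x07->0x0b len=2 : 1a 58
[3] 0x13->0x18 len=5 : b1 97 d1 51 a0
[4] 0x0c->0x23 len=4 : 58 85 b1 97
[5] 0x0f->0x05 len=6 : 97 d1 d0 85 b1 97
query mem[0x1c]=0xa0, mem[0x03]=0x4b, mem[0x25]=0xb1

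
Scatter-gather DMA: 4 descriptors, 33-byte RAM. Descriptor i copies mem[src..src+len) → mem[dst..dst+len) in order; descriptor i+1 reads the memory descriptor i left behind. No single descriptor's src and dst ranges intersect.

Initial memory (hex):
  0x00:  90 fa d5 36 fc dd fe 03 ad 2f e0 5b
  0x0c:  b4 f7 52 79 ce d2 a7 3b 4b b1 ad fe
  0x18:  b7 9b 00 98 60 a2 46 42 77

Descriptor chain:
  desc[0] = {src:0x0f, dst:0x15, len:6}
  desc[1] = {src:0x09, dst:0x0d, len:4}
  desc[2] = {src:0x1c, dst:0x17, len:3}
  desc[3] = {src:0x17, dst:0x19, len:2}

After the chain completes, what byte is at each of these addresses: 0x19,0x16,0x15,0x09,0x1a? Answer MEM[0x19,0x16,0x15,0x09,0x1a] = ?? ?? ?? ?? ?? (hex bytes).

[0] 0x0f->0x15 len=6 : 79 ce d2 a7 3b 4b
[1] 0x09->0x0d len=4 : 2f e0 5b b4
[2] 0x1c->0x17 len=3 : 60 a2 46
[3] 0x17->0x19 len=2 : 60 a2
query mem[0x19]=0x60, mem[0x16]=0xce, mem[0x15]=0x79, mem[0x09]=0x2f, mem[0x1a]=0xa2

MEM[0x19,0x16,0x15,0x09,0x1a] = 60 ce 79 2f a2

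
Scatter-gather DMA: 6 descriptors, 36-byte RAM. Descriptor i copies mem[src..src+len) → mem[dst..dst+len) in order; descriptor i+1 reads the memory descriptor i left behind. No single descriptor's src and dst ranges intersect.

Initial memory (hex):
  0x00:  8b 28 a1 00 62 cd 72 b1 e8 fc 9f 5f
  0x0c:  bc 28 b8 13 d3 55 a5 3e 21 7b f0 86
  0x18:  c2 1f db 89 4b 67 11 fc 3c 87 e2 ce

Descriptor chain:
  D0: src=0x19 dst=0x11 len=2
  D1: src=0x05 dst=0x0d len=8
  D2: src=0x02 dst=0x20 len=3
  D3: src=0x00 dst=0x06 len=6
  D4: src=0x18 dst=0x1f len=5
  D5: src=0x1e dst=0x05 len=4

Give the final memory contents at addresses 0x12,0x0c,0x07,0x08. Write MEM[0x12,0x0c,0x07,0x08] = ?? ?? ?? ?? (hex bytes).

MEM[0x12,0x0c,0x07,0x08] = 9f bc 1f db

[0] 0x19->0x11 len=2 : 1f db
[1] 0x05->0x0d len=8 : cd 72 b1 e8 fc 9f 5f bc
[2] 0x02->0x20 len=3 : a1 00 62
[3] 0x00->0x06 len=6 : 8b 28 a1 00 62 cd
[4] 0x18->0x1f len=5 : c2 1f db 89 4b
[5] 0x1e->0x05 len=4 : 11 c2 1f db
query mem[0x12]=0x9f, mem[0x0c]=0xbc, mem[0x07]=0x1f, mem[0x08]=0xdb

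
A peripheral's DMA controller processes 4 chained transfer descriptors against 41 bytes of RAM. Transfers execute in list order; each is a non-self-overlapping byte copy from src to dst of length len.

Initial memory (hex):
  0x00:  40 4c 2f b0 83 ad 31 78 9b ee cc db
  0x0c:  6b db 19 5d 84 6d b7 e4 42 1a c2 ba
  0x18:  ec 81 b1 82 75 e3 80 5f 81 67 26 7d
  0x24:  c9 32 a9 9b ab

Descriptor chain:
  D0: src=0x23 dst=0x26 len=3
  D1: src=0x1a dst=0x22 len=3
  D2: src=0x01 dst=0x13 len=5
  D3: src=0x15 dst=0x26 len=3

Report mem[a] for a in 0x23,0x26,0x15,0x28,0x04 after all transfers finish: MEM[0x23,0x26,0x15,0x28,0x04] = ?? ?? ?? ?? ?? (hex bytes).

MEM[0x23,0x26,0x15,0x28,0x04] = 82 b0 b0 ad 83

  after D0: wrote 3B at 0x26 = 7dc932
  after D1: wrote 3B at 0x22 = b18275
  after D2: wrote 5B at 0x13 = 4c2fb083ad
  after D3: wrote 3B at 0x26 = b083ad
query mem[0x23]=0x82, mem[0x26]=0xb0, mem[0x15]=0xb0, mem[0x28]=0xad, mem[0x04]=0x83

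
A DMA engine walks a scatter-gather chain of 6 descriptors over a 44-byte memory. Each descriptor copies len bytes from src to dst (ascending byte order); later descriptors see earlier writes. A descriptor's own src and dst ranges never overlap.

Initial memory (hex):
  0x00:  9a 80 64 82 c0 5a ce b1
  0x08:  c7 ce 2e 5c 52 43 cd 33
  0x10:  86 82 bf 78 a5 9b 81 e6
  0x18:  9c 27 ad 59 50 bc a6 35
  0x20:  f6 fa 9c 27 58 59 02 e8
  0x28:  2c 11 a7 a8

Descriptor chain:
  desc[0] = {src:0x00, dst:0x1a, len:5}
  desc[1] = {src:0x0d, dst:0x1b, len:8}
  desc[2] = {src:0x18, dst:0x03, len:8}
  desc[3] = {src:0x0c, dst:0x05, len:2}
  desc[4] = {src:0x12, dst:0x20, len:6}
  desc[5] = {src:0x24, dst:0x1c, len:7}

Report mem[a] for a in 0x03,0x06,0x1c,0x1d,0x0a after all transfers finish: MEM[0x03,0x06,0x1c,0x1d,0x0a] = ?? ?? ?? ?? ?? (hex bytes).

MEM[0x03,0x06,0x1c,0x1d,0x0a] = 9c 43 81 e6 82

D0: mem[0x1a..0x1e] <- [9a 80 64 82 c0]
D1: mem[0x1b..0x22] <- [43 cd 33 86 82 bf 78 a5]
D2: mem[0x03..0x0a] <- [9c 27 9a 43 cd 33 86 82]
D3: mem[0x05..0x06] <- [52 43]
D4: mem[0x20..0x25] <- [bf 78 a5 9b 81 e6]
D5: mem[0x1c..0x22] <- [81 e6 02 e8 2c 11 a7]
query mem[0x03]=0x9c, mem[0x06]=0x43, mem[0x1c]=0x81, mem[0x1d]=0xe6, mem[0x0a]=0x82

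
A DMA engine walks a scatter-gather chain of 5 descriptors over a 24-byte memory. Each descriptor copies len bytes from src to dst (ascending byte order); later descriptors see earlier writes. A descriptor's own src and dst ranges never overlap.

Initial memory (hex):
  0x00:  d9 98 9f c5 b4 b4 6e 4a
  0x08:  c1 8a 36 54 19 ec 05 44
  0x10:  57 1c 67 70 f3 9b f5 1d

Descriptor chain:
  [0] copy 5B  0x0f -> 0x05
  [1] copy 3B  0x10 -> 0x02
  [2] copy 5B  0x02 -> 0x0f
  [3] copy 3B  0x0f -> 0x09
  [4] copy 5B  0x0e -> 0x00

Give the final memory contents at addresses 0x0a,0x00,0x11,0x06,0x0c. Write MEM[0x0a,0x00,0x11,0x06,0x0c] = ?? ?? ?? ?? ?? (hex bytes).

D0: mem[0x05..0x09] <- [44 57 1c 67 70]
D1: mem[0x02..0x04] <- [57 1c 67]
D2: mem[0x0f..0x13] <- [57 1c 67 44 57]
D3: mem[0x09..0x0b] <- [57 1c 67]
D4: mem[0x00..0x04] <- [05 57 1c 67 44]
query mem[0x0a]=0x1c, mem[0x00]=0x05, mem[0x11]=0x67, mem[0x06]=0x57, mem[0x0c]=0x19

MEM[0x0a,0x00,0x11,0x06,0x0c] = 1c 05 67 57 19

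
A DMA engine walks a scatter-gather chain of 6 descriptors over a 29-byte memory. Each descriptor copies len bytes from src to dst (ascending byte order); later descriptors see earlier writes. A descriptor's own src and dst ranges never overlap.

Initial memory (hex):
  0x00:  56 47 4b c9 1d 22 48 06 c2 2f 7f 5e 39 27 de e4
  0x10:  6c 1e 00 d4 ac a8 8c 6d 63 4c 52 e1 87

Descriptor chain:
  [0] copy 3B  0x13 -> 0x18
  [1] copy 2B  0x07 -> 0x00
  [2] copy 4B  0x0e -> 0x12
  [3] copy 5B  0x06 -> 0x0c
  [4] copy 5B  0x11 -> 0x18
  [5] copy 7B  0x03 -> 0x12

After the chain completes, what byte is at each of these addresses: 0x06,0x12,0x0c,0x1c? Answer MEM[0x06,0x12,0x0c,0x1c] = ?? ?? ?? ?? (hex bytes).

  after D0: wrote 3B at 0x18 = d4aca8
  after D1: wrote 2B at 0x00 = 06c2
  after D2: wrote 4B at 0x12 = dee46c1e
  after D3: wrote 5B at 0x0c = 4806c22f7f
  after D4: wrote 5B at 0x18 = 1edee46c1e
  after D5: wrote 7B at 0x12 = c91d224806c22f
query mem[0x06]=0x48, mem[0x12]=0xc9, mem[0x0c]=0x48, mem[0x1c]=0x1e

MEM[0x06,0x12,0x0c,0x1c] = 48 c9 48 1e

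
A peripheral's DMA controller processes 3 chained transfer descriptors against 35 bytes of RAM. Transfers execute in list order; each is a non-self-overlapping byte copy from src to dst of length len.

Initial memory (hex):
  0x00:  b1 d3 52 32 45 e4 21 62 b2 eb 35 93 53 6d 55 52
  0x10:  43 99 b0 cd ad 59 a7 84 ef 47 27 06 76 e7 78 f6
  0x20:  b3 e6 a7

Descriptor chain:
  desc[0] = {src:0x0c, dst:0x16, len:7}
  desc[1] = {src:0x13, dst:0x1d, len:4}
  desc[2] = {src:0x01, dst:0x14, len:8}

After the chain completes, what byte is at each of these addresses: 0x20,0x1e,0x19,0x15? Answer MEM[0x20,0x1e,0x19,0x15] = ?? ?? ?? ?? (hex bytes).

D0: mem[0x16..0x1c] <- [53 6d 55 52 43 99 b0]
D1: mem[0x1d..0x20] <- [cd ad 59 53]
D2: mem[0x14..0x1b] <- [d3 52 32 45 e4 21 62 b2]
query mem[0x20]=0x53, mem[0x1e]=0xad, mem[0x19]=0x21, mem[0x15]=0x52

MEM[0x20,0x1e,0x19,0x15] = 53 ad 21 52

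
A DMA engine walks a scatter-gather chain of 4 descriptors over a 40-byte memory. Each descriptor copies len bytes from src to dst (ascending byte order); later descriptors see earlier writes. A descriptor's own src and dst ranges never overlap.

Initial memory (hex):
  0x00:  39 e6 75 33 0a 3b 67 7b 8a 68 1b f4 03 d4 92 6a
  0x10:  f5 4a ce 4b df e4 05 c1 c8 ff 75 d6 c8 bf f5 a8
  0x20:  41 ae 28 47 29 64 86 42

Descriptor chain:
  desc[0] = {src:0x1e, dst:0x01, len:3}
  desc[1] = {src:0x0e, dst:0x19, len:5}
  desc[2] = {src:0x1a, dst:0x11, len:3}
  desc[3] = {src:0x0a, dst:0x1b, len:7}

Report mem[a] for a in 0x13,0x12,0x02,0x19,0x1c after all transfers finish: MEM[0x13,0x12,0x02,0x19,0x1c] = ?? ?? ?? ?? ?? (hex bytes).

MEM[0x13,0x12,0x02,0x19,0x1c] = 4a f5 a8 92 f4

[0] 0x1e->0x01 len=3 : f5 a8 41
[1] 0x0e->0x19 len=5 : 92 6a f5 4a ce
[2] 0x1a->0x11 len=3 : 6a f5 4a
[3] 0x0a->0x1b len=7 : 1b f4 03 d4 92 6a f5
query mem[0x13]=0x4a, mem[0x12]=0xf5, mem[0x02]=0xa8, mem[0x19]=0x92, mem[0x1c]=0xf4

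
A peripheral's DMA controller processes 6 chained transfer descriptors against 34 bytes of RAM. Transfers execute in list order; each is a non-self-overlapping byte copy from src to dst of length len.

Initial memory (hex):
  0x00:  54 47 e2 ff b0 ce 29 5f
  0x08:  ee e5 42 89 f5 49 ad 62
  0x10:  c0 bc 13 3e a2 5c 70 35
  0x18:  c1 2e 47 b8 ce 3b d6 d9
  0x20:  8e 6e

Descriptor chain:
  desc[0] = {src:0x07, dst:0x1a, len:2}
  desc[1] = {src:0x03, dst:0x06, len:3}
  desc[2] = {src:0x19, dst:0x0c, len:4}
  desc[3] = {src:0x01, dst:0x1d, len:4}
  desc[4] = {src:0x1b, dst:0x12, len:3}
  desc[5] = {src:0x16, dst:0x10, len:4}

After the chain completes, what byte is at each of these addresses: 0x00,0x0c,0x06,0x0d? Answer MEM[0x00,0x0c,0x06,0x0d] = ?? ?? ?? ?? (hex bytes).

[0] 0x07->0x1a len=2 : 5f ee
[1] 0x03->0x06 len=3 : ff b0 ce
[2] 0x19->0x0c len=4 : 2e 5f ee ce
[3] 0x01->0x1d len=4 : 47 e2 ff b0
[4] 0x1b->0x12 len=3 : ee ce 47
[5] 0x16->0x10 len=4 : 70 35 c1 2e
query mem[0x00]=0x54, mem[0x0c]=0x2e, mem[0x06]=0xff, mem[0x0d]=0x5f

MEM[0x00,0x0c,0x06,0x0d] = 54 2e ff 5f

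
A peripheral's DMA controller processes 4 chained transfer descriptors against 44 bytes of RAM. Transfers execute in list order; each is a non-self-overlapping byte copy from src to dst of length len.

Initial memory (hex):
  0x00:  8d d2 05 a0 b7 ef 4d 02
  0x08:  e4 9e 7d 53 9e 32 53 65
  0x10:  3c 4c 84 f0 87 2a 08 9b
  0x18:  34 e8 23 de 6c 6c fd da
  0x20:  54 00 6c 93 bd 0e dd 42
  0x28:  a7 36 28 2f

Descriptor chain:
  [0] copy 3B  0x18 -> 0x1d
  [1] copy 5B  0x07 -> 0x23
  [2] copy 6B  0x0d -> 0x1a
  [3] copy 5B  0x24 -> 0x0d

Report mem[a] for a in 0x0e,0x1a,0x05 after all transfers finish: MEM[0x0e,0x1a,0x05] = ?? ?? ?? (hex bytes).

#0 dst[0x1d+3] := {0x34,0xe8,0x23}
#1 dst[0x23+5] := {0x02,0xe4,0x9e,0x7d,0x53}
#2 dst[0x1a+6] := {0x32,0x53,0x65,0x3c,0x4c,0x84}
#3 dst[0x0d+5] := {0xe4,0x9e,0x7d,0x53,0xa7}
query mem[0x0e]=0x9e, mem[0x1a]=0x32, mem[0x05]=0xef

MEM[0x0e,0x1a,0x05] = 9e 32 ef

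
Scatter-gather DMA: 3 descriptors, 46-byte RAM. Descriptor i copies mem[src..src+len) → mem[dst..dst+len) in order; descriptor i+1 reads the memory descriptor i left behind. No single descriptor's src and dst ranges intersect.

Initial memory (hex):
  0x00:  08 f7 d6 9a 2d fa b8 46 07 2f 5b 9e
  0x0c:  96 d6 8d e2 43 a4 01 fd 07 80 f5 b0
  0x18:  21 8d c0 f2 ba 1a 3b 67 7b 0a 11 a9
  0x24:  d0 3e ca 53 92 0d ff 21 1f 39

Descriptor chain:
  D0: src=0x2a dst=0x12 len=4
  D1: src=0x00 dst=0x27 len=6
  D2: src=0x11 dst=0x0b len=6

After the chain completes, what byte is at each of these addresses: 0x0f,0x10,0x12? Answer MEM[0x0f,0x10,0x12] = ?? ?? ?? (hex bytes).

MEM[0x0f,0x10,0x12] = 39 f5 ff

D0: mem[0x12..0x15] <- [ff 21 1f 39]
D1: mem[0x27..0x2c] <- [08 f7 d6 9a 2d fa]
D2: mem[0x0b..0x10] <- [a4 ff 21 1f 39 f5]
query mem[0x0f]=0x39, mem[0x10]=0xf5, mem[0x12]=0xff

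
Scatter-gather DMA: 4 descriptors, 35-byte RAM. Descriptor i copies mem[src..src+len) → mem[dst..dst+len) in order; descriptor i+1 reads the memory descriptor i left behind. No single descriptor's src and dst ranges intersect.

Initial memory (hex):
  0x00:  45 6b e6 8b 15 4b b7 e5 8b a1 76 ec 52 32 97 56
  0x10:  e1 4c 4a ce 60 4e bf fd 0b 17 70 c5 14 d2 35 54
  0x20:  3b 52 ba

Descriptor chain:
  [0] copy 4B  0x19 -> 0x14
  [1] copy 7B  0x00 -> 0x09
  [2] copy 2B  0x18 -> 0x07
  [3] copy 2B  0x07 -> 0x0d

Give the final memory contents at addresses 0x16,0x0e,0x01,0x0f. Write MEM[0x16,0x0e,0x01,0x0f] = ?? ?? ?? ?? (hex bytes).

MEM[0x16,0x0e,0x01,0x0f] = c5 17 6b b7

  after D0: wrote 4B at 0x14 = 1770c514
  after D1: wrote 7B at 0x09 = 456be68b154bb7
  after D2: wrote 2B at 0x07 = 0b17
  after D3: wrote 2B at 0x0d = 0b17
query mem[0x16]=0xc5, mem[0x0e]=0x17, mem[0x01]=0x6b, mem[0x0f]=0xb7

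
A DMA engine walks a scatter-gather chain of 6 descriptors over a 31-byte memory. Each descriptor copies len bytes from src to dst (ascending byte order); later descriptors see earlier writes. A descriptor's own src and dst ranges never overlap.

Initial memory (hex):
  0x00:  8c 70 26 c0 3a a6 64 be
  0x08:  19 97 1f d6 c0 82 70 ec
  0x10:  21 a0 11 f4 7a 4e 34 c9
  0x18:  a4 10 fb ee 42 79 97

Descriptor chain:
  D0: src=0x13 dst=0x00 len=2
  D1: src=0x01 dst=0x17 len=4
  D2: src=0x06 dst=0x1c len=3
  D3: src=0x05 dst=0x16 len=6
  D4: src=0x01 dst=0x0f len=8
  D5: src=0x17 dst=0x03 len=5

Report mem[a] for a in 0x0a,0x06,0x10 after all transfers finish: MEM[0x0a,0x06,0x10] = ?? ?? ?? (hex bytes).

D0: mem[0x00..0x01] <- [f4 7a]
D1: mem[0x17..0x1a] <- [7a 26 c0 3a]
D2: mem[0x1c..0x1e] <- [64 be 19]
D3: mem[0x16..0x1b] <- [a6 64 be 19 97 1f]
D4: mem[0x0f..0x16] <- [7a 26 c0 3a a6 64 be 19]
D5: mem[0x03..0x07] <- [64 be 19 97 1f]
query mem[0x0a]=0x1f, mem[0x06]=0x97, mem[0x10]=0x26

MEM[0x0a,0x06,0x10] = 1f 97 26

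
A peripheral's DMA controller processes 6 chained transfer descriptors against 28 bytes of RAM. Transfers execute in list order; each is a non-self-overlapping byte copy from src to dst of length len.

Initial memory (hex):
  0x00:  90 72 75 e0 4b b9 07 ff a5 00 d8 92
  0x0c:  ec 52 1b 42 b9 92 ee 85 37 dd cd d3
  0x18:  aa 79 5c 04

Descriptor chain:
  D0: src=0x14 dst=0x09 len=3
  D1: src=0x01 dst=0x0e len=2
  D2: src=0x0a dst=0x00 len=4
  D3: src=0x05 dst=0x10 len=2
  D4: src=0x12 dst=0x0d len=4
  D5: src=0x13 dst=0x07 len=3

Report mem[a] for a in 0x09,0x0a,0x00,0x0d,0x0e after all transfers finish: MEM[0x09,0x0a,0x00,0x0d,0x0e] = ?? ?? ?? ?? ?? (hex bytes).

D0: mem[0x09..0x0b] <- [37 dd cd]
D1: mem[0x0e..0x0f] <- [72 75]
D2: mem[0x00..0x03] <- [dd cd ec 52]
D3: mem[0x10..0x11] <- [b9 07]
D4: mem[0x0d..0x10] <- [ee 85 37 dd]
D5: mem[0x07..0x09] <- [85 37 dd]
query mem[0x09]=0xdd, mem[0x0a]=0xdd, mem[0x00]=0xdd, mem[0x0d]=0xee, mem[0x0e]=0x85

MEM[0x09,0x0a,0x00,0x0d,0x0e] = dd dd dd ee 85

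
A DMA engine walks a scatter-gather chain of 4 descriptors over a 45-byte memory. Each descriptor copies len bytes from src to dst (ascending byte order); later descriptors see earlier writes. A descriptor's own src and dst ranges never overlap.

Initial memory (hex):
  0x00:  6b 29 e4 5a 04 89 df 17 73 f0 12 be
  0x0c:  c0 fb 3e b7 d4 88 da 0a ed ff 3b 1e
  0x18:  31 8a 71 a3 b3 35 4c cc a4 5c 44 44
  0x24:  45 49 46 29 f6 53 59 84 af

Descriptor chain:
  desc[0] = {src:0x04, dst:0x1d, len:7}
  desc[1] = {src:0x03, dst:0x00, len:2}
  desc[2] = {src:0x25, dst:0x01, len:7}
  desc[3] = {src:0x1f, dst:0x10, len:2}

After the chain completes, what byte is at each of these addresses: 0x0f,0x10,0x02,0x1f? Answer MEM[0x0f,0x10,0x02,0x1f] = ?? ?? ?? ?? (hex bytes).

MEM[0x0f,0x10,0x02,0x1f] = b7 df 46 df

D0: mem[0x1d..0x23] <- [04 89 df 17 73 f0 12]
D1: mem[0x00..0x01] <- [5a 04]
D2: mem[0x01..0x07] <- [49 46 29 f6 53 59 84]
D3: mem[0x10..0x11] <- [df 17]
query mem[0x0f]=0xb7, mem[0x10]=0xdf, mem[0x02]=0x46, mem[0x1f]=0xdf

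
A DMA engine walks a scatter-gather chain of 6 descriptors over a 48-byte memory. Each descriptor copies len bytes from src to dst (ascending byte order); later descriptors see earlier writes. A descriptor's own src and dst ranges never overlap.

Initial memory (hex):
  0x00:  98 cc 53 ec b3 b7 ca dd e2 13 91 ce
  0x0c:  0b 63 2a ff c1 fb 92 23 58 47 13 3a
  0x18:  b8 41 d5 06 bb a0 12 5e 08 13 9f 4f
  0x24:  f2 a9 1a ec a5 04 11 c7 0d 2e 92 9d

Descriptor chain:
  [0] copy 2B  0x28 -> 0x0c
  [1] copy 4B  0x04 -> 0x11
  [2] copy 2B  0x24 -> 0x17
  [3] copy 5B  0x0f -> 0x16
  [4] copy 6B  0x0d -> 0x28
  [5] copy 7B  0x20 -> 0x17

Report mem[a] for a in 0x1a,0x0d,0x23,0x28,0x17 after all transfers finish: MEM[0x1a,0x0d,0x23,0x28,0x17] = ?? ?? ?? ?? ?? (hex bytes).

MEM[0x1a,0x0d,0x23,0x28,0x17] = 4f 04 4f 04 08

[0] 0x28->0x0c len=2 : a5 04
[1] 0x04->0x11 len=4 : b3 b7 ca dd
[2] 0x24->0x17 len=2 : f2 a9
[3] 0x0f->0x16 len=5 : ff c1 b3 b7 ca
[4] 0x0d->0x28 len=6 : 04 2a ff c1 b3 b7
[5] 0x20->0x17 len=7 : 08 13 9f 4f f2 a9 1a
query mem[0x1a]=0x4f, mem[0x0d]=0x04, mem[0x23]=0x4f, mem[0x28]=0x04, mem[0x17]=0x08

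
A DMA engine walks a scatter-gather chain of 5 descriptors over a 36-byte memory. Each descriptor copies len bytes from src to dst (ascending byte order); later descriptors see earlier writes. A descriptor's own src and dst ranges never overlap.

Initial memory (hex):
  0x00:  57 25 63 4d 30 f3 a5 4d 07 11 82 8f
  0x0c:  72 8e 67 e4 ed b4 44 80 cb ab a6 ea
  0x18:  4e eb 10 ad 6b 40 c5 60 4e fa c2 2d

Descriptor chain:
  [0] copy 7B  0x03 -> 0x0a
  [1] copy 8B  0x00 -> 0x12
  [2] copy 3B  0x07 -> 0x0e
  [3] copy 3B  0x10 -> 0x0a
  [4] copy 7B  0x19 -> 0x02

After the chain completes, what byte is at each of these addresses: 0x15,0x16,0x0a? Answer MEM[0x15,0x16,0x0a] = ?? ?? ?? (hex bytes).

MEM[0x15,0x16,0x0a] = 4d 30 11

D0: mem[0x0a..0x10] <- [4d 30 f3 a5 4d 07 11]
D1: mem[0x12..0x19] <- [57 25 63 4d 30 f3 a5 4d]
D2: mem[0x0e..0x10] <- [4d 07 11]
D3: mem[0x0a..0x0c] <- [11 b4 57]
D4: mem[0x02..0x08] <- [4d 10 ad 6b 40 c5 60]
query mem[0x15]=0x4d, mem[0x16]=0x30, mem[0x0a]=0x11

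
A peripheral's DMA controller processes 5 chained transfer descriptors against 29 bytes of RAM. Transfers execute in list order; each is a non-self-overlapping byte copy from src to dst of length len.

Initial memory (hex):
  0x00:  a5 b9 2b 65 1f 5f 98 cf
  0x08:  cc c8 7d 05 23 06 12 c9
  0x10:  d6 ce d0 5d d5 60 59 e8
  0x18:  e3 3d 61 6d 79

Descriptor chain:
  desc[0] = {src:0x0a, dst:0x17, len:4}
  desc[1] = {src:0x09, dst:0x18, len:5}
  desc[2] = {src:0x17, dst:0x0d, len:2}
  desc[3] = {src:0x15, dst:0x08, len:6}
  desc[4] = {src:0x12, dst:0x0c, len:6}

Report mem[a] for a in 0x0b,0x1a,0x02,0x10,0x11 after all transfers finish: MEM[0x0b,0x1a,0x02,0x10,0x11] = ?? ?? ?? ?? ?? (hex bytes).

MEM[0x0b,0x1a,0x02,0x10,0x11] = c8 05 2b 59 7d

#0 dst[0x17+4] := {0x7d,0x05,0x23,0x06}
#1 dst[0x18+5] := {0xc8,0x7d,0x05,0x23,0x06}
#2 dst[0x0d+2] := {0x7d,0xc8}
#3 dst[0x08+6] := {0x60,0x59,0x7d,0xc8,0x7d,0x05}
#4 dst[0x0c+6] := {0xd0,0x5d,0xd5,0x60,0x59,0x7d}
query mem[0x0b]=0xc8, mem[0x1a]=0x05, mem[0x02]=0x2b, mem[0x10]=0x59, mem[0x11]=0x7d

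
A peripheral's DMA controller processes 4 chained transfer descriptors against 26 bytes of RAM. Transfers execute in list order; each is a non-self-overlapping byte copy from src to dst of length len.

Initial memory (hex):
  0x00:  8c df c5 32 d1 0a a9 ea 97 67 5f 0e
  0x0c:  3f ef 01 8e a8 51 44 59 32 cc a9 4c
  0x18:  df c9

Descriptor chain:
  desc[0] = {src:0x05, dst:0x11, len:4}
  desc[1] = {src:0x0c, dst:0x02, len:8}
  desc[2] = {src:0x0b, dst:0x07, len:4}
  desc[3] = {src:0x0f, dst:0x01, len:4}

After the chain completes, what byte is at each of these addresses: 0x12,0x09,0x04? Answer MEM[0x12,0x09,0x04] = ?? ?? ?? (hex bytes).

MEM[0x12,0x09,0x04] = a9 ef a9

#0 dst[0x11+4] := {0x0a,0xa9,0xea,0x97}
#1 dst[0x02+8] := {0x3f,0xef,0x01,0x8e,0xa8,0x0a,0xa9,0xea}
#2 dst[0x07+4] := {0x0e,0x3f,0xef,0x01}
#3 dst[0x01+4] := {0x8e,0xa8,0x0a,0xa9}
query mem[0x12]=0xa9, mem[0x09]=0xef, mem[0x04]=0xa9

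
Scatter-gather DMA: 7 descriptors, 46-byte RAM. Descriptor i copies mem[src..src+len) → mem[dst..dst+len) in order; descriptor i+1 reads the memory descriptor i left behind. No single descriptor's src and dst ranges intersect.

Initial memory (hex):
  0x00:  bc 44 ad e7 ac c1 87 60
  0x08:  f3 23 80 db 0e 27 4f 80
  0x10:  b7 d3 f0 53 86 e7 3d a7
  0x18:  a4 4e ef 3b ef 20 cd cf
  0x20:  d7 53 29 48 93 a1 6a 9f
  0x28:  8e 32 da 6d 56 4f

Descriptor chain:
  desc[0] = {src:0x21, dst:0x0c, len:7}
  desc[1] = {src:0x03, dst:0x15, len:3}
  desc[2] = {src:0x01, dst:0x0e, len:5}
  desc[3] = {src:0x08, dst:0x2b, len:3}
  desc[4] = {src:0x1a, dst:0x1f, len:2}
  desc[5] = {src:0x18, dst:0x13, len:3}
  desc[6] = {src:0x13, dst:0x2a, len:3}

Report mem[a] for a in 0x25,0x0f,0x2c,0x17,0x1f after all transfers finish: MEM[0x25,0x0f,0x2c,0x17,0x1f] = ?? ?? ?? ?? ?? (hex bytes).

[0] 0x21->0x0c len=7 : 53 29 48 93 a1 6a 9f
[1] 0x03->0x15 len=3 : e7 ac c1
[2] 0x01->0x0e len=5 : 44 ad e7 ac c1
[3] 0x08->0x2b len=3 : f3 23 80
[4] 0x1a->0x1f len=2 : ef 3b
[5] 0x18->0x13 len=3 : a4 4e ef
[6] 0x13->0x2a len=3 : a4 4e ef
query mem[0x25]=0xa1, mem[0x0f]=0xad, mem[0x2c]=0xef, mem[0x17]=0xc1, mem[0x1f]=0xef

MEM[0x25,0x0f,0x2c,0x17,0x1f] = a1 ad ef c1 ef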